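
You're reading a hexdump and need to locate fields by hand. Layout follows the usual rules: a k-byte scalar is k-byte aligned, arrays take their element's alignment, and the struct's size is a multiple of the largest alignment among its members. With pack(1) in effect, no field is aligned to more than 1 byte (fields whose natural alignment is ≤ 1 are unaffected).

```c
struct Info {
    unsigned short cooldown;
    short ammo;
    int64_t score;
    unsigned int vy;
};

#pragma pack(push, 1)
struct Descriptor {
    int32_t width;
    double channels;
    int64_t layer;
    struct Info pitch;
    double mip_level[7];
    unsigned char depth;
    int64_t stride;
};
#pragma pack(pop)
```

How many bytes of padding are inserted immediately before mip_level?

Info: @0: cooldown [2B, align 2] → 2; @2: ammo [2B, align 2] → 4; +4 pad (align 8); @8: score [8B, align 8] → 16; @16: vy [4B, align 4] → 20; +4 tail pad (align 8); size 24, align 8
@0: width [4B, align 1] → 4
@4: channels [8B, align 1] → 12
@12: layer [8B, align 1] → 20
@20: pitch [24B, align 1] → 44
@44: mip_level [56B, align 1] → 100

0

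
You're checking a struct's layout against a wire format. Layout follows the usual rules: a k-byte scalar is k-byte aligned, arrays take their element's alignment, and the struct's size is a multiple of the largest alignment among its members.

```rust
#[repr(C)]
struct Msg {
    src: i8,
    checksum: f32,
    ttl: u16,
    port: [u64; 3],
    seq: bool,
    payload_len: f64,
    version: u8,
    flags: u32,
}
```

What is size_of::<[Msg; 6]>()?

@0: src [1B, align 1] → 1
+3 pad (align 4)
@4: checksum [4B, align 4] → 8
@8: ttl [2B, align 2] → 10
+6 pad (align 8)
@16: port [24B, align 8] → 40
@40: seq [1B, align 1] → 41
+7 pad (align 8)
@48: payload_len [8B, align 8] → 56
@56: version [1B, align 1] → 57
+3 pad (align 4)
@60: flags [4B, align 4] → 64
size 64, align 8
array of 6: 6 × 64 = 384

384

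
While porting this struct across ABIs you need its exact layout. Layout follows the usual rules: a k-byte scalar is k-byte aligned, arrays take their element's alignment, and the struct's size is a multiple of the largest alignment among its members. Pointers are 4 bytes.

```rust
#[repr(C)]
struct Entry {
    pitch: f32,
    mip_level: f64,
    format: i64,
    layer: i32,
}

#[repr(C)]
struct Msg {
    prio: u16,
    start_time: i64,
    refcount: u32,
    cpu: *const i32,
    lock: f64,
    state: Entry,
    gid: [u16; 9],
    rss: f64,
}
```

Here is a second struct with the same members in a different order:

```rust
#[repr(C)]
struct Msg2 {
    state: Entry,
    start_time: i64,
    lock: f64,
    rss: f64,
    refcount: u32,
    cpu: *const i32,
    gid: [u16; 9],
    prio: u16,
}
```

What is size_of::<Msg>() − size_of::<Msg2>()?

Entry: @0: pitch [4B, align 4] → 4; +4 pad (align 8); @8: mip_level [8B, align 8] → 16; @16: format [8B, align 8] → 24; @24: layer [4B, align 4] → 28; +4 tail pad (align 8); size 32, align 8
@0: prio [2B, align 2] → 2
+6 pad (align 8)
@8: start_time [8B, align 8] → 16
@16: refcount [4B, align 4] → 20
@20: cpu [4B, align 4] → 24
@24: lock [8B, align 8] → 32
@32: state [32B, align 8] → 64
@64: gid [18B, align 2] → 82
+6 pad (align 8)
@88: rss [8B, align 8] → 96
size 96, align 8
— Msg2 —
@0: state [32B, align 8] → 32
@32: start_time [8B, align 8] → 40
@40: lock [8B, align 8] → 48
@48: rss [8B, align 8] → 56
@56: refcount [4B, align 4] → 60
@60: cpu [4B, align 4] → 64
@64: gid [18B, align 2] → 82
@82: prio [2B, align 2] → 84
+4 tail pad (align 8)
size 88, align 8
96 − 88 = 8

8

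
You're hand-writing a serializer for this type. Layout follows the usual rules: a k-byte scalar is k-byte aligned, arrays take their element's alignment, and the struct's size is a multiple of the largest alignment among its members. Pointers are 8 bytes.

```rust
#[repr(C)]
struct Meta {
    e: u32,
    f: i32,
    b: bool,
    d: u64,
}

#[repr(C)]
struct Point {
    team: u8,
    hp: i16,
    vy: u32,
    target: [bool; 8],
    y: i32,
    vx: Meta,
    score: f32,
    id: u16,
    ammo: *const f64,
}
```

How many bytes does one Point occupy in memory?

Meta: 0..4  e  (4B, 4-aligned); 4..8  f  (4B, 4-aligned); 8..9  b  (1B, 1-aligned); 9..16  -- padding (7B); 16..24  d  (8B, 8-aligned); sizeof = 24, alignof = 8
0..1  team  (1B, 1-aligned)
1..2  -- padding (1B)
2..4  hp  (2B, 2-aligned)
4..8  vy  (4B, 4-aligned)
8..16  target  (8B, 1-aligned)
16..20  y  (4B, 4-aligned)
20..24  -- padding (4B)
24..48  vx  (24B, 8-aligned)
48..52  score  (4B, 4-aligned)
52..54  id  (2B, 2-aligned)
54..56  -- padding (2B)
56..64  ammo  (8B, 8-aligned)
sizeof = 64, alignof = 8

64 bytes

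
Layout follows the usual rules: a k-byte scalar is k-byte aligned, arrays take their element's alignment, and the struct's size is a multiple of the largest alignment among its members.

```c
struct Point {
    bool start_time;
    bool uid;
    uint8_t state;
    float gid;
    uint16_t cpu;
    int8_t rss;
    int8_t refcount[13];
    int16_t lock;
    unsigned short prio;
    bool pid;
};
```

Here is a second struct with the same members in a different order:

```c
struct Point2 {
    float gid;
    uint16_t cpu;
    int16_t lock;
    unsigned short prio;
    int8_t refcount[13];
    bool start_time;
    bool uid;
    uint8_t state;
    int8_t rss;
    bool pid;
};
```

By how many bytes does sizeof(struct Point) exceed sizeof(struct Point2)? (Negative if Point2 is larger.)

0..1  start_time  (1B, 1-aligned)
1..2  uid  (1B, 1-aligned)
2..3  state  (1B, 1-aligned)
3..4  -- padding (1B)
4..8  gid  (4B, 4-aligned)
8..10  cpu  (2B, 2-aligned)
10..11  rss  (1B, 1-aligned)
11..24  refcount  (13B, 1-aligned)
24..26  lock  (2B, 2-aligned)
26..28  prio  (2B, 2-aligned)
28..29  pid  (1B, 1-aligned)
29..32  -- tail padding (3B)
sizeof = 32, alignof = 4
— Point2 —
0..4  gid  (4B, 4-aligned)
4..6  cpu  (2B, 2-aligned)
6..8  lock  (2B, 2-aligned)
8..10  prio  (2B, 2-aligned)
10..23  refcount  (13B, 1-aligned)
23..24  start_time  (1B, 1-aligned)
24..25  uid  (1B, 1-aligned)
25..26  state  (1B, 1-aligned)
26..27  rss  (1B, 1-aligned)
27..28  pid  (1B, 1-aligned)
sizeof = 28, alignof = 4
32 − 28 = 4

4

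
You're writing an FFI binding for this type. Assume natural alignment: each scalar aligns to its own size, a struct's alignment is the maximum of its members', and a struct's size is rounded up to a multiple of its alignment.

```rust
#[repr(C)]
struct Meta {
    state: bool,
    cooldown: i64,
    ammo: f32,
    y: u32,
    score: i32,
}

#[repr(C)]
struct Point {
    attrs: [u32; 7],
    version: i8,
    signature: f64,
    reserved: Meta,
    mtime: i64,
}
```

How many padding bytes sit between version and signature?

3

Meta: state at 0 (size 1, align 1) → ends 1; pad 7 to align 8 for cooldown; cooldown at 8 (size 8, align 8) → ends 16; ammo at 16 (size 4, align 4) → ends 20; y at 20 (size 4, align 4) → ends 24; score at 24 (size 4, align 4) → ends 28; tail pad 4 to reach multiple of 8; total 32 bytes, alignment 8
attrs at 0 (size 28, align 4) → ends 28
version at 28 (size 1, align 1) → ends 29
pad 3 to align 8 for signature
signature at 32 (size 8, align 8) → ends 40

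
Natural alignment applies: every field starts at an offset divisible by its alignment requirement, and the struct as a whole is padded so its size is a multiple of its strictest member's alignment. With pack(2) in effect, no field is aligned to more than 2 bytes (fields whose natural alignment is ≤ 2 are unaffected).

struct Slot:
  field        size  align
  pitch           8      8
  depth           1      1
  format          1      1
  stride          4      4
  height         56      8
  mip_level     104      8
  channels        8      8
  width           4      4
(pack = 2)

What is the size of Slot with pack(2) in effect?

186

0..8  pitch  (8B, 2-aligned)
8..9  depth  (1B, 1-aligned)
9..10  format  (1B, 1-aligned)
10..14  stride  (4B, 2-aligned)
14..70  height  (56B, 2-aligned)
70..174  mip_level  (104B, 2-aligned)
174..182  channels  (8B, 2-aligned)
182..186  width  (4B, 2-aligned)
sizeof = 186, alignof = 2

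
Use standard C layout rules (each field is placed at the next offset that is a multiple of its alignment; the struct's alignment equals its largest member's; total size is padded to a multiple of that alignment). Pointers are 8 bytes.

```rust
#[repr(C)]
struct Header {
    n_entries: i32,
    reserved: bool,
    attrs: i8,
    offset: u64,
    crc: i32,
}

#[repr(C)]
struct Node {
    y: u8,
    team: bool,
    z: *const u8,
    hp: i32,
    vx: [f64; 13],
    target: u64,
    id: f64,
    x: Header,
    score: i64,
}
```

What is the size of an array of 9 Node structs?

Header: @0: n_entries [4B, align 4] → 4; @4: reserved [1B, align 1] → 5; @5: attrs [1B, align 1] → 6; +2 pad (align 8); @8: offset [8B, align 8] → 16; @16: crc [4B, align 4] → 20; +4 tail pad (align 8); size 24, align 8
@0: y [1B, align 1] → 1
@1: team [1B, align 1] → 2
+6 pad (align 8)
@8: z [8B, align 8] → 16
@16: hp [4B, align 4] → 20
+4 pad (align 8)
@24: vx [104B, align 8] → 128
@128: target [8B, align 8] → 136
@136: id [8B, align 8] → 144
@144: x [24B, align 8] → 168
@168: score [8B, align 8] → 176
size 176, align 8
array of 9: 9 × 176 = 1584

1584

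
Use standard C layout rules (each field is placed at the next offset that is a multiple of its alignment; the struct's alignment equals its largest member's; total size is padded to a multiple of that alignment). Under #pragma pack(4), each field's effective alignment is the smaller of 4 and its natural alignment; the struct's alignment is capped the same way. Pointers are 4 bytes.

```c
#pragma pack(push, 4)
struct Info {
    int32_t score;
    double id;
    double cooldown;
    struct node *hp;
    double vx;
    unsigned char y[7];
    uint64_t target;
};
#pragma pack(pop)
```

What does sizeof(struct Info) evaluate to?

@0: score [4B, align 4] → 4
@4: id [8B, align 4] → 12
@12: cooldown [8B, align 4] → 20
@20: hp [4B, align 4] → 24
@24: vx [8B, align 4] → 32
@32: y [7B, align 1] → 39
+1 pad (align 4)
@40: target [8B, align 4] → 48
size 48, align 4

48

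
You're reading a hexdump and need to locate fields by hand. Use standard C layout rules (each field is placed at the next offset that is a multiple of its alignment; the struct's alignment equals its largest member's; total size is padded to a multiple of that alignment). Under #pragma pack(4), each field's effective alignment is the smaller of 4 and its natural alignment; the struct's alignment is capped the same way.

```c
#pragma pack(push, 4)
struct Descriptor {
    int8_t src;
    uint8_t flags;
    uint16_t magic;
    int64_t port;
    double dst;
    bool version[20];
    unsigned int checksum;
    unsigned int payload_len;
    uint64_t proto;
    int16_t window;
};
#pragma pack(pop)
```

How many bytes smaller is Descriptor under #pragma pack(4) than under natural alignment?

12

natural layout:
  0..1  src  (1B, 1-aligned)
  1..2  flags  (1B, 1-aligned)
  2..4  magic  (2B, 2-aligned)
  4..8  -- padding (4B)
  8..16  port  (8B, 8-aligned)
  16..24  dst  (8B, 8-aligned)
  24..44  version  (20B, 1-aligned)
  44..48  checksum  (4B, 4-aligned)
  48..52  payload_len  (4B, 4-aligned)
  52..56  -- padding (4B)
  56..64  proto  (8B, 8-aligned)
  64..66  window  (2B, 2-aligned)
  66..72  -- tail padding (6B)
  sizeof = 72, alignof = 8
packed(4) layout:
  0..1  src  (1B, 1-aligned)
  1..2  flags  (1B, 1-aligned)
  2..4  magic  (2B, 2-aligned)
  4..12  port  (8B, 4-aligned)
  12..20  dst  (8B, 4-aligned)
  20..40  version  (20B, 1-aligned)
  40..44  checksum  (4B, 4-aligned)
  44..48  payload_len  (4B, 4-aligned)
  48..56  proto  (8B, 4-aligned)
  56..58  window  (2B, 2-aligned)
  58..60  -- tail padding (2B)
  sizeof = 60, alignof = 4
72 − 60 = 12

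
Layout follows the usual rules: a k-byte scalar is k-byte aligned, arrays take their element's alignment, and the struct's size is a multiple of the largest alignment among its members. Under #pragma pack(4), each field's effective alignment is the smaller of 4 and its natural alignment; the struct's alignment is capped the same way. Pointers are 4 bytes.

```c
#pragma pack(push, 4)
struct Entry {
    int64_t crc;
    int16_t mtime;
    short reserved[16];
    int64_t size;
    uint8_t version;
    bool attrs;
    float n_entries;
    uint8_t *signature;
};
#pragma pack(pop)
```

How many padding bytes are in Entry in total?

4

crc at 0 (size 8, align 4) → ends 8
mtime at 8 (size 2, align 2) → ends 10
reserved at 10 (size 32, align 2) → ends 42
pad 2 to align 4 for size
size at 44 (size 8, align 4) → ends 52
version at 52 (size 1, align 1) → ends 53
attrs at 53 (size 1, align 1) → ends 54
pad 2 to align 4 for n_entries
n_entries at 56 (size 4, align 4) → ends 60
signature at 60 (size 4, align 4) → ends 64
total 64 bytes, alignment 4
data bytes 60, size 64 → padding 4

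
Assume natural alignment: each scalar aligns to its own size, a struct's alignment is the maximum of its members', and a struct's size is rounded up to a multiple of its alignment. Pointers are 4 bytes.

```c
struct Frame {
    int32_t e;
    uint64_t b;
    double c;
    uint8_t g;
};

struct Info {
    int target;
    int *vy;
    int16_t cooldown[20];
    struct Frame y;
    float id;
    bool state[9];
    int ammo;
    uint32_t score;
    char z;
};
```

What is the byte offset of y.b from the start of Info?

56

Frame: 0..4  e  (4B, 4-aligned); 4..8  -- padding (4B); 8..16  b  (8B, 8-aligned); 16..24  c  (8B, 8-aligned); 24..25  g  (1B, 1-aligned); 25..32  -- tail padding (7B); sizeof = 32, alignof = 8
0..4  target  (4B, 4-aligned)
4..8  vy  (4B, 4-aligned)
8..48  cooldown  (40B, 2-aligned)
48..80  y  (32B, 8-aligned)
within Frame: b at 8
48 + 8 = 56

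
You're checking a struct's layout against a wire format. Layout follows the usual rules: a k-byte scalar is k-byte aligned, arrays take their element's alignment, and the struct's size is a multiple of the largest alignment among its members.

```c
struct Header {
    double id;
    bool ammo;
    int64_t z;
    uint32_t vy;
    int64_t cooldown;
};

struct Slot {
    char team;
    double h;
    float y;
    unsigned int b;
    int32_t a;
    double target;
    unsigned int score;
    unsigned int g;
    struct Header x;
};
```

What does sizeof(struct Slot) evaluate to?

Header: 0..8  id  (8B, 8-aligned); 8..9  ammo  (1B, 1-aligned); 9..16  -- padding (7B); 16..24  z  (8B, 8-aligned); 24..28  vy  (4B, 4-aligned); 28..32  -- padding (4B); 32..40  cooldown  (8B, 8-aligned); sizeof = 40, alignof = 8
0..1  team  (1B, 1-aligned)
1..8  -- padding (7B)
8..16  h  (8B, 8-aligned)
16..20  y  (4B, 4-aligned)
20..24  b  (4B, 4-aligned)
24..28  a  (4B, 4-aligned)
28..32  -- padding (4B)
32..40  target  (8B, 8-aligned)
40..44  score  (4B, 4-aligned)
44..48  g  (4B, 4-aligned)
48..88  x  (40B, 8-aligned)
sizeof = 88, alignof = 8

88 bytes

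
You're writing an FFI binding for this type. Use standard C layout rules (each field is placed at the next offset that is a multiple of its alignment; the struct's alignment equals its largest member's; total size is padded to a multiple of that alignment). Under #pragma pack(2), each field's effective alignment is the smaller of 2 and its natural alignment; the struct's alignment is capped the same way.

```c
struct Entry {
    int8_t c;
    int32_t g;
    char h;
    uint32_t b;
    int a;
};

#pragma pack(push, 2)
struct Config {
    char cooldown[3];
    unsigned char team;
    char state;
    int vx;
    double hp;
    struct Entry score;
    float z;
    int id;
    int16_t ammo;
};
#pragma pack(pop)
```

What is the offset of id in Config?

42

Entry: c at 0 (size 1, align 1) → ends 1; pad 3 to align 4 for g; g at 4 (size 4, align 4) → ends 8; h at 8 (size 1, align 1) → ends 9; pad 3 to align 4 for b; b at 12 (size 4, align 4) → ends 16; a at 16 (size 4, align 4) → ends 20; total 20 bytes, alignment 4
cooldown at 0 (size 3, align 1) → ends 3
team at 3 (size 1, align 1) → ends 4
state at 4 (size 1, align 1) → ends 5
pad 1 to align 2 for vx
vx at 6 (size 4, align 2) → ends 10
hp at 10 (size 8, align 2) → ends 18
score at 18 (size 20, align 2) → ends 38
z at 38 (size 4, align 2) → ends 42
id at 42 (size 4, align 2) → ends 46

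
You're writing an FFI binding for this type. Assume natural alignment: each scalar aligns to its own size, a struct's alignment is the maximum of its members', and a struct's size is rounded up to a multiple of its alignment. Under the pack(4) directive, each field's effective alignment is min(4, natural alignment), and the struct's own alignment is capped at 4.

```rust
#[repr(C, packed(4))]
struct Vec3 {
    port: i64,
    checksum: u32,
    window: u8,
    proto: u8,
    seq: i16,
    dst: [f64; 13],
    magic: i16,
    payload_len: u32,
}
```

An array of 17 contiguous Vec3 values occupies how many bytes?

2176

port at 0 (size 8, align 4) → ends 8
checksum at 8 (size 4, align 4) → ends 12
window at 12 (size 1, align 1) → ends 13
proto at 13 (size 1, align 1) → ends 14
seq at 14 (size 2, align 2) → ends 16
dst at 16 (size 104, align 4) → ends 120
magic at 120 (size 2, align 2) → ends 122
pad 2 to align 4 for payload_len
payload_len at 124 (size 4, align 4) → ends 128
total 128 bytes, alignment 4
array of 17: 17 × 128 = 2176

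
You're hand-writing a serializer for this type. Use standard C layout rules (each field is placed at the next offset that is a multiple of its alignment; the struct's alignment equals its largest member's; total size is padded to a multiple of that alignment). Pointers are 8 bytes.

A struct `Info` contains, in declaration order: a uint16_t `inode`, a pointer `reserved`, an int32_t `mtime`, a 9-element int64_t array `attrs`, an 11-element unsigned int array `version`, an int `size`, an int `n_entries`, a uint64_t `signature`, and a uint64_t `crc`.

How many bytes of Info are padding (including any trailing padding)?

14

0..2  inode  (2B, 2-aligned)
2..8  -- padding (6B)
8..16  reserved  (8B, 8-aligned)
16..20  mtime  (4B, 4-aligned)
20..24  -- padding (4B)
24..96  attrs  (72B, 8-aligned)
96..140  version  (44B, 4-aligned)
140..144  size  (4B, 4-aligned)
144..148  n_entries  (4B, 4-aligned)
148..152  -- padding (4B)
152..160  signature  (8B, 8-aligned)
160..168  crc  (8B, 8-aligned)
sizeof = 168, alignof = 8
data bytes 154, size 168 → padding 14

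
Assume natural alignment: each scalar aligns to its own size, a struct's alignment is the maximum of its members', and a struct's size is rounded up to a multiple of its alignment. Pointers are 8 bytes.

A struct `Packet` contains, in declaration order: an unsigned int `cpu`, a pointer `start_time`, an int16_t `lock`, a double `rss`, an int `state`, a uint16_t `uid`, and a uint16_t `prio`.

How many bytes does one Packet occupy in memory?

40

cpu at 0 (size 4, align 4) → ends 4
pad 4 to align 8 for start_time
start_time at 8 (size 8, align 8) → ends 16
lock at 16 (size 2, align 2) → ends 18
pad 6 to align 8 for rss
rss at 24 (size 8, align 8) → ends 32
state at 32 (size 4, align 4) → ends 36
uid at 36 (size 2, align 2) → ends 38
prio at 38 (size 2, align 2) → ends 40
total 40 bytes, alignment 8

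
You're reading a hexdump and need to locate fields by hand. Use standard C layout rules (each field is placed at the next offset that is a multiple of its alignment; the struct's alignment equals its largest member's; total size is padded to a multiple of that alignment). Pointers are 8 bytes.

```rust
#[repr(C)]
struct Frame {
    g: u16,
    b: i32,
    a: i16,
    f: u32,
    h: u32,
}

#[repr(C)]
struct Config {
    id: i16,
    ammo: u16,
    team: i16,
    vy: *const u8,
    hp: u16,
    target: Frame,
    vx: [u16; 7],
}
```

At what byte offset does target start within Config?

Frame: g at 0 (size 2, align 2) → ends 2; pad 2 to align 4 for b; b at 4 (size 4, align 4) → ends 8; a at 8 (size 2, align 2) → ends 10; pad 2 to align 4 for f; f at 12 (size 4, align 4) → ends 16; h at 16 (size 4, align 4) → ends 20; total 20 bytes, alignment 4
id at 0 (size 2, align 2) → ends 2
ammo at 2 (size 2, align 2) → ends 4
team at 4 (size 2, align 2) → ends 6
pad 2 to align 8 for vy
vy at 8 (size 8, align 8) → ends 16
hp at 16 (size 2, align 2) → ends 18
pad 2 to align 4 for target
target at 20 (size 20, align 4) → ends 40

20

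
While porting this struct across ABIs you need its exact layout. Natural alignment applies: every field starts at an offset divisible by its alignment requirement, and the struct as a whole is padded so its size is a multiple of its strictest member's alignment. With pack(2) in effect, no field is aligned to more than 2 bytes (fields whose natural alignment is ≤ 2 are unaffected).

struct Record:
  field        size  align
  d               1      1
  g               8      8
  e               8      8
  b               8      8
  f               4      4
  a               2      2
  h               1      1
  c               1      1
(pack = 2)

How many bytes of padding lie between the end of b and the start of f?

d at 0 (size 1, align 1) → ends 1
pad 1 to align 2 for g
g at 2 (size 8, align 2) → ends 10
e at 10 (size 8, align 2) → ends 18
b at 18 (size 8, align 2) → ends 26
f at 26 (size 4, align 2) → ends 30

0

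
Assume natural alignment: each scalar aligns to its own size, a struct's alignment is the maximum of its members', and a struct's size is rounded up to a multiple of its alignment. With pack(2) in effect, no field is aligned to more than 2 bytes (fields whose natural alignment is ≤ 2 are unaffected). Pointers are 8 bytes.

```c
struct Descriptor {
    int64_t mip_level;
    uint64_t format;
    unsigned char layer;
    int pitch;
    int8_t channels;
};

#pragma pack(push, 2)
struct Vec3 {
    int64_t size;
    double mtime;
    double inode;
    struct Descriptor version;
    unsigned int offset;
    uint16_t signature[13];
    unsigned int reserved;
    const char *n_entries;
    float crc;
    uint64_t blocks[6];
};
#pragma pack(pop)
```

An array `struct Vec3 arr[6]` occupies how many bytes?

Descriptor: @0: mip_level [8B, align 8] → 8; @8: format [8B, align 8] → 16; @16: layer [1B, align 1] → 17; +3 pad (align 4); @20: pitch [4B, align 4] → 24; @24: channels [1B, align 1] → 25; +7 tail pad (align 8); size 32, align 8
@0: size [8B, align 2] → 8
@8: mtime [8B, align 2] → 16
@16: inode [8B, align 2] → 24
@24: version [32B, align 2] → 56
@56: offset [4B, align 2] → 60
@60: signature [26B, align 2] → 86
@86: reserved [4B, align 2] → 90
@90: n_entries [8B, align 2] → 98
@98: crc [4B, align 2] → 102
@102: blocks [48B, align 2] → 150
size 150, align 2
array of 6: 6 × 150 = 900

900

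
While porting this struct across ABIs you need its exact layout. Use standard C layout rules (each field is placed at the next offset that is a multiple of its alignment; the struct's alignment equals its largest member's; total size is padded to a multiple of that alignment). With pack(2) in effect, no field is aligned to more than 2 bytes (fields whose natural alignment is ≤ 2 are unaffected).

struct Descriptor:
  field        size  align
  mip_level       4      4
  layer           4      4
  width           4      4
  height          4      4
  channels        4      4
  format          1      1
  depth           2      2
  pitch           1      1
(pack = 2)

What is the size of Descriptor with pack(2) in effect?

mip_level at 0 (size 4, align 2) → ends 4
layer at 4 (size 4, align 2) → ends 8
width at 8 (size 4, align 2) → ends 12
height at 12 (size 4, align 2) → ends 16
channels at 16 (size 4, align 2) → ends 20
format at 20 (size 1, align 1) → ends 21
pad 1 to align 2 for depth
depth at 22 (size 2, align 2) → ends 24
pitch at 24 (size 1, align 1) → ends 25
tail pad 1 to reach multiple of 2
total 26 bytes, alignment 2

26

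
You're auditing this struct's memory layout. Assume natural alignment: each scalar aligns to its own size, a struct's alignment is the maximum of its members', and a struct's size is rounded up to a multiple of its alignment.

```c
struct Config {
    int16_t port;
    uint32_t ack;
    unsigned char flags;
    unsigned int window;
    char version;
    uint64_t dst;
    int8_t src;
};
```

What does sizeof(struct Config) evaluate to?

40

@0: port [2B, align 2] → 2
+2 pad (align 4)
@4: ack [4B, align 4] → 8
@8: flags [1B, align 1] → 9
+3 pad (align 4)
@12: window [4B, align 4] → 16
@16: version [1B, align 1] → 17
+7 pad (align 8)
@24: dst [8B, align 8] → 32
@32: src [1B, align 1] → 33
+7 tail pad (align 8)
size 40, align 8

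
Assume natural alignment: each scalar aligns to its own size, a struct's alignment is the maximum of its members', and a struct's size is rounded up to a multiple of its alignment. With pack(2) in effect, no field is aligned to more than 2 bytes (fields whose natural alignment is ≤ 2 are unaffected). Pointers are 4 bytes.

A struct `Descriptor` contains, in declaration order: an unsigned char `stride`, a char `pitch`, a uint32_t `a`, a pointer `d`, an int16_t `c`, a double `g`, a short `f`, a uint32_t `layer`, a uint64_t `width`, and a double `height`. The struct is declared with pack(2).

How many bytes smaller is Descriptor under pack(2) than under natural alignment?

natural layout:
  0..1  stride  (1B, 1-aligned)
  1..2  pitch  (1B, 1-aligned)
  2..4  -- padding (2B)
  4..8  a  (4B, 4-aligned)
  8..12  d  (4B, 4-aligned)
  12..14  c  (2B, 2-aligned)
  14..16  -- padding (2B)
  16..24  g  (8B, 8-aligned)
  24..26  f  (2B, 2-aligned)
  26..28  -- padding (2B)
  28..32  layer  (4B, 4-aligned)
  32..40  width  (8B, 8-aligned)
  40..48  height  (8B, 8-aligned)
  sizeof = 48, alignof = 8
packed(2) layout:
  0..1  stride  (1B, 1-aligned)
  1..2  pitch  (1B, 1-aligned)
  2..6  a  (4B, 2-aligned)
  6..10  d  (4B, 2-aligned)
  10..12  c  (2B, 2-aligned)
  12..20  g  (8B, 2-aligned)
  20..22  f  (2B, 2-aligned)
  22..26  layer  (4B, 2-aligned)
  26..34  width  (8B, 2-aligned)
  34..42  height  (8B, 2-aligned)
  sizeof = 42, alignof = 2
48 − 42 = 6

6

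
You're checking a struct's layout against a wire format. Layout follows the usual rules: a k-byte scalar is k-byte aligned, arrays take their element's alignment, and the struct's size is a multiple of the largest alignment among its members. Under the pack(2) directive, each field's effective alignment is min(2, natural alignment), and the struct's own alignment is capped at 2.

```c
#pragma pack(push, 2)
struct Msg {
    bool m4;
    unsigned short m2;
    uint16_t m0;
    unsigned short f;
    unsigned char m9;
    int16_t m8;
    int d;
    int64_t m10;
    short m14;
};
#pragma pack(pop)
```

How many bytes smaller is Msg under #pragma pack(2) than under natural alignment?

natural layout:
  m4 at 0 (size 1, align 1) → ends 1
  pad 1 to align 2 for m2
  m2 at 2 (size 2, align 2) → ends 4
  m0 at 4 (size 2, align 2) → ends 6
  f at 6 (size 2, align 2) → ends 8
  m9 at 8 (size 1, align 1) → ends 9
  pad 1 to align 2 for m8
  m8 at 10 (size 2, align 2) → ends 12
  d at 12 (size 4, align 4) → ends 16
  m10 at 16 (size 8, align 8) → ends 24
  m14 at 24 (size 2, align 2) → ends 26
  tail pad 6 to reach multiple of 8
  total 32 bytes, alignment 8
packed(2) layout:
  m4 at 0 (size 1, align 1) → ends 1
  pad 1 to align 2 for m2
  m2 at 2 (size 2, align 2) → ends 4
  m0 at 4 (size 2, align 2) → ends 6
  f at 6 (size 2, align 2) → ends 8
  m9 at 8 (size 1, align 1) → ends 9
  pad 1 to align 2 for m8
  m8 at 10 (size 2, align 2) → ends 12
  d at 12 (size 4, align 2) → ends 16
  m10 at 16 (size 8, align 2) → ends 24
  m14 at 24 (size 2, align 2) → ends 26
  total 26 bytes, alignment 2
32 − 26 = 6

6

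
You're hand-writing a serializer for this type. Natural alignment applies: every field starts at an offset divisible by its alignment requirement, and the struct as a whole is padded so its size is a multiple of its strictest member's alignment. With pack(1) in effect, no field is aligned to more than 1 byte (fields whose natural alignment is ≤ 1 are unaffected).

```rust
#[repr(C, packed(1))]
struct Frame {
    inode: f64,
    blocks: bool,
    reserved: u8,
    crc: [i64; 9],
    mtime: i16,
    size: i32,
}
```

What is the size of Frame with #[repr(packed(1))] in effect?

88

0..8  inode  (8B, 1-aligned)
8..9  blocks  (1B, 1-aligned)
9..10  reserved  (1B, 1-aligned)
10..82  crc  (72B, 1-aligned)
82..84  mtime  (2B, 1-aligned)
84..88  size  (4B, 1-aligned)
sizeof = 88, alignof = 1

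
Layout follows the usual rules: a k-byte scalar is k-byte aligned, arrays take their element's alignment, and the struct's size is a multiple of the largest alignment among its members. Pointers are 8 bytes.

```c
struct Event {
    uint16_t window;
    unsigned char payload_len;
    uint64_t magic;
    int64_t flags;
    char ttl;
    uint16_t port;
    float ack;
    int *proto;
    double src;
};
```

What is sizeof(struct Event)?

48 bytes

0..2  window  (2B, 2-aligned)
2..3  payload_len  (1B, 1-aligned)
3..8  -- padding (5B)
8..16  magic  (8B, 8-aligned)
16..24  flags  (8B, 8-aligned)
24..25  ttl  (1B, 1-aligned)
25..26  -- padding (1B)
26..28  port  (2B, 2-aligned)
28..32  ack  (4B, 4-aligned)
32..40  proto  (8B, 8-aligned)
40..48  src  (8B, 8-aligned)
sizeof = 48, alignof = 8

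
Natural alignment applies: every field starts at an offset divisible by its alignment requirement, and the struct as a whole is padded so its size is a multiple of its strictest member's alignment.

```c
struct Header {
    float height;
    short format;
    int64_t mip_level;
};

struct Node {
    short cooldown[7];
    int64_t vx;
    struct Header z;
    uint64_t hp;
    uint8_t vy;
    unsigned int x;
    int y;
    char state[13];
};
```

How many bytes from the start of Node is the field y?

56

Header: height at 0 (size 4, align 4) → ends 4; format at 4 (size 2, align 2) → ends 6; pad 2 to align 8 for mip_level; mip_level at 8 (size 8, align 8) → ends 16; total 16 bytes, alignment 8
cooldown at 0 (size 14, align 2) → ends 14
pad 2 to align 8 for vx
vx at 16 (size 8, align 8) → ends 24
z at 24 (size 16, align 8) → ends 40
hp at 40 (size 8, align 8) → ends 48
vy at 48 (size 1, align 1) → ends 49
pad 3 to align 4 for x
x at 52 (size 4, align 4) → ends 56
y at 56 (size 4, align 4) → ends 60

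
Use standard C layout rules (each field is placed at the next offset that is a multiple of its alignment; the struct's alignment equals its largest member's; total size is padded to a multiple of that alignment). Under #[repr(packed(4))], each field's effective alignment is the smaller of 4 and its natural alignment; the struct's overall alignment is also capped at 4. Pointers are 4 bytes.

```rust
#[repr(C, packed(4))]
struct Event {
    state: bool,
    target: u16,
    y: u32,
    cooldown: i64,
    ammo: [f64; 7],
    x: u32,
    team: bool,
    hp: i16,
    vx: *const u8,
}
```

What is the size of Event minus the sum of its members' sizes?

state at 0 (size 1, align 1) → ends 1
pad 1 to align 2 for target
target at 2 (size 2, align 2) → ends 4
y at 4 (size 4, align 4) → ends 8
cooldown at 8 (size 8, align 4) → ends 16
ammo at 16 (size 56, align 4) → ends 72
x at 72 (size 4, align 4) → ends 76
team at 76 (size 1, align 1) → ends 77
pad 1 to align 2 for hp
hp at 78 (size 2, align 2) → ends 80
vx at 80 (size 4, align 4) → ends 84
total 84 bytes, alignment 4
data bytes 82, size 84 → padding 2

2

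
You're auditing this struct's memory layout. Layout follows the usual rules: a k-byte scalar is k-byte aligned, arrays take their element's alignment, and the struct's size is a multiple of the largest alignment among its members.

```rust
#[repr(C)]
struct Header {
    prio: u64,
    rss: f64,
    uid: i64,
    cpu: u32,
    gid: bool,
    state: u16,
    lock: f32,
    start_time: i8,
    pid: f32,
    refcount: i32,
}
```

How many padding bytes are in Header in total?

4

prio at 0 (size 8, align 8) → ends 8
rss at 8 (size 8, align 8) → ends 16
uid at 16 (size 8, align 8) → ends 24
cpu at 24 (size 4, align 4) → ends 28
gid at 28 (size 1, align 1) → ends 29
pad 1 to align 2 for state
state at 30 (size 2, align 2) → ends 32
lock at 32 (size 4, align 4) → ends 36
start_time at 36 (size 1, align 1) → ends 37
pad 3 to align 4 for pid
pid at 40 (size 4, align 4) → ends 44
refcount at 44 (size 4, align 4) → ends 48
total 48 bytes, alignment 8
data bytes 44, size 48 → padding 4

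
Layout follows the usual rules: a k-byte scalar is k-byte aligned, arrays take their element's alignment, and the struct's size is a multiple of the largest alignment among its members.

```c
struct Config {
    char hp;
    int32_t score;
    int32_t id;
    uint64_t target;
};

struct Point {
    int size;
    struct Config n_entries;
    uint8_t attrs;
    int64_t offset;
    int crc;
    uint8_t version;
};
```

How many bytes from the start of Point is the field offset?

Config: @0: hp [1B, align 1] → 1; +3 pad (align 4); @4: score [4B, align 4] → 8; @8: id [4B, align 4] → 12; +4 pad (align 8); @16: target [8B, align 8] → 24; size 24, align 8
@0: size [4B, align 4] → 4
+4 pad (align 8)
@8: n_entries [24B, align 8] → 32
@32: attrs [1B, align 1] → 33
+7 pad (align 8)
@40: offset [8B, align 8] → 48

40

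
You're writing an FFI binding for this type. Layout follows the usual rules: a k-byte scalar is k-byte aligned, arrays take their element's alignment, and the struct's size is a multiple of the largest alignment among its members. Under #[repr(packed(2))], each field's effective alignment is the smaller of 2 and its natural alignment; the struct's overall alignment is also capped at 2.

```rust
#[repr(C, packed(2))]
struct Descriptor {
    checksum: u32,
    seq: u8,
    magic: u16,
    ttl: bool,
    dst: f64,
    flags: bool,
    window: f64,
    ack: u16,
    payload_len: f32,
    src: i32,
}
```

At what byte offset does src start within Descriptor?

0..4  checksum  (4B, 2-aligned)
4..5  seq  (1B, 1-aligned)
5..6  -- padding (1B)
6..8  magic  (2B, 2-aligned)
8..9  ttl  (1B, 1-aligned)
9..10  -- padding (1B)
10..18  dst  (8B, 2-aligned)
18..19  flags  (1B, 1-aligned)
19..20  -- padding (1B)
20..28  window  (8B, 2-aligned)
28..30  ack  (2B, 2-aligned)
30..34  payload_len  (4B, 2-aligned)
34..38  src  (4B, 2-aligned)

34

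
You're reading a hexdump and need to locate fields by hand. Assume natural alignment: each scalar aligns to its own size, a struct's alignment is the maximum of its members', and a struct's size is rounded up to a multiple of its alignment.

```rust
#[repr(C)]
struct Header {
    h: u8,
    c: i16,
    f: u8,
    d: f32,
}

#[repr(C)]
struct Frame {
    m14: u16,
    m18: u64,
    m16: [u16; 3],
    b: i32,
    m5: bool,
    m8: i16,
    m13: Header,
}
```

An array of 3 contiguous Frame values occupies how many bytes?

Header: @0: h [1B, align 1] → 1; +1 pad (align 2); @2: c [2B, align 2] → 4; @4: f [1B, align 1] → 5; +3 pad (align 4); @8: d [4B, align 4] → 12; size 12, align 4
@0: m14 [2B, align 2] → 2
+6 pad (align 8)
@8: m18 [8B, align 8] → 16
@16: m16 [6B, align 2] → 22
+2 pad (align 4)
@24: b [4B, align 4] → 28
@28: m5 [1B, align 1] → 29
+1 pad (align 2)
@30: m8 [2B, align 2] → 32
@32: m13 [12B, align 4] → 44
+4 tail pad (align 8)
size 48, align 8
array of 3: 3 × 48 = 144

144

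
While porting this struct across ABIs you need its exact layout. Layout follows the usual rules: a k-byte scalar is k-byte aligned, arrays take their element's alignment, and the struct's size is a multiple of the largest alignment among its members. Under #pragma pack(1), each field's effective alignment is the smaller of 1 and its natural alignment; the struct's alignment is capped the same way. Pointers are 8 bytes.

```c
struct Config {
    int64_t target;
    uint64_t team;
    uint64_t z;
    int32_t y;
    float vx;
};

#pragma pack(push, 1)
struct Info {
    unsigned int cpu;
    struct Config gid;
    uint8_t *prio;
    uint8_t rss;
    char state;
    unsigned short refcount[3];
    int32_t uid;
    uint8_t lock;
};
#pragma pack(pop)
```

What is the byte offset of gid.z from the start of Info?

Config: 0..8  target  (8B, 8-aligned); 8..16  team  (8B, 8-aligned); 16..24  z  (8B, 8-aligned); 24..28  y  (4B, 4-aligned); 28..32  vx  (4B, 4-aligned); sizeof = 32, alignof = 8
0..4  cpu  (4B, 1-aligned)
4..36  gid  (32B, 1-aligned)
within Config: z at 16
4 + 16 = 20

20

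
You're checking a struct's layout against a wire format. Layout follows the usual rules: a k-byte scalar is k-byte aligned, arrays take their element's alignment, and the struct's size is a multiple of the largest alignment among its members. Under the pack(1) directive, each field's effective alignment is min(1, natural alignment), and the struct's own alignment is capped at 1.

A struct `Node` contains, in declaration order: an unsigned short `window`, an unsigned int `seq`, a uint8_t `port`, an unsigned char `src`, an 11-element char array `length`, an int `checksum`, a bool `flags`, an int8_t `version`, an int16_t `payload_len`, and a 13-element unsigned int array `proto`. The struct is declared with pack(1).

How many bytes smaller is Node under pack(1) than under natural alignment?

natural layout:
  window at 0 (size 2, align 2) → ends 2
  pad 2 to align 4 for seq
  seq at 4 (size 4, align 4) → ends 8
  port at 8 (size 1, align 1) → ends 9
  src at 9 (size 1, align 1) → ends 10
  length at 10 (size 11, align 1) → ends 21
  pad 3 to align 4 for checksum
  checksum at 24 (size 4, align 4) → ends 28
  flags at 28 (size 1, align 1) → ends 29
  version at 29 (size 1, align 1) → ends 30
  payload_len at 30 (size 2, align 2) → ends 32
  proto at 32 (size 52, align 4) → ends 84
  total 84 bytes, alignment 4
packed(1) layout:
  window at 0 (size 2, align 1) → ends 2
  seq at 2 (size 4, align 1) → ends 6
  port at 6 (size 1, align 1) → ends 7
  src at 7 (size 1, align 1) → ends 8
  length at 8 (size 11, align 1) → ends 19
  checksum at 19 (size 4, align 1) → ends 23
  flags at 23 (size 1, align 1) → ends 24
  version at 24 (size 1, align 1) → ends 25
  payload_len at 25 (size 2, align 1) → ends 27
  proto at 27 (size 52, align 1) → ends 79
  total 79 bytes, alignment 1
84 − 79 = 5

5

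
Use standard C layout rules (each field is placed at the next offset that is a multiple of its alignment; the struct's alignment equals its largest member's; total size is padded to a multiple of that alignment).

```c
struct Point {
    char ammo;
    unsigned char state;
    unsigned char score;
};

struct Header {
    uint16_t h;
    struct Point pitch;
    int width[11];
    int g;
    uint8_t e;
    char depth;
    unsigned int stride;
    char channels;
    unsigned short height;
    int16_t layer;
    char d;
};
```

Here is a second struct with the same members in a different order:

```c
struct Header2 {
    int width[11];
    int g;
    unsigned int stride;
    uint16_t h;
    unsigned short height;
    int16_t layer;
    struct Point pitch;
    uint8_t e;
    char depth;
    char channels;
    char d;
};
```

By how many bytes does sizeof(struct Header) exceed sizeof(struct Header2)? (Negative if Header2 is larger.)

4

Point: @0: ammo [1B, align 1] → 1; @1: state [1B, align 1] → 2; @2: score [1B, align 1] → 3; size 3, align 1
@0: h [2B, align 2] → 2
@2: pitch [3B, align 1] → 5
+3 pad (align 4)
@8: width [44B, align 4] → 52
@52: g [4B, align 4] → 56
@56: e [1B, align 1] → 57
@57: depth [1B, align 1] → 58
+2 pad (align 4)
@60: stride [4B, align 4] → 64
@64: channels [1B, align 1] → 65
+1 pad (align 2)
@66: height [2B, align 2] → 68
@68: layer [2B, align 2] → 70
@70: d [1B, align 1] → 71
+1 tail pad (align 4)
size 72, align 4
— Header2 —
@0: width [44B, align 4] → 44
@44: g [4B, align 4] → 48
@48: stride [4B, align 4] → 52
@52: h [2B, align 2] → 54
@54: height [2B, align 2] → 56
@56: layer [2B, align 2] → 58
@58: pitch [3B, align 1] → 61
@61: e [1B, align 1] → 62
@62: depth [1B, align 1] → 63
@63: channels [1B, align 1] → 64
@64: d [1B, align 1] → 65
+3 tail pad (align 4)
size 68, align 4
72 − 68 = 4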